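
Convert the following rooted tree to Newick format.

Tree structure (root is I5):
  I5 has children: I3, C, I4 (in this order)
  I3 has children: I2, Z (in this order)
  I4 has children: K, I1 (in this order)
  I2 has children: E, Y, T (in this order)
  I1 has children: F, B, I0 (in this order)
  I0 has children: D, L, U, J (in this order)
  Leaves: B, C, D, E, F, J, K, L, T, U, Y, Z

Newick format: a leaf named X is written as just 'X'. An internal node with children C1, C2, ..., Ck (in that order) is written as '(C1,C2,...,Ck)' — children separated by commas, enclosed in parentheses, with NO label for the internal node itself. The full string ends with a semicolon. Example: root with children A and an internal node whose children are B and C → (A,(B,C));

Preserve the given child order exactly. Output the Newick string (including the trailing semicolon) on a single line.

Answer: (((E,Y,T),Z),C,(K,(F,B,(D,L,U,J))));

Derivation:
internal I5 with children ['I3', 'C', 'I4']
  internal I3 with children ['I2', 'Z']
    internal I2 with children ['E', 'Y', 'T']
      leaf 'E' → 'E'
      leaf 'Y' → 'Y'
      leaf 'T' → 'T'
    → '(E,Y,T)'
    leaf 'Z' → 'Z'
  → '((E,Y,T),Z)'
  leaf 'C' → 'C'
  internal I4 with children ['K', 'I1']
    leaf 'K' → 'K'
    internal I1 with children ['F', 'B', 'I0']
      leaf 'F' → 'F'
      leaf 'B' → 'B'
      internal I0 with children ['D', 'L', 'U', 'J']
        leaf 'D' → 'D'
        leaf 'L' → 'L'
        leaf 'U' → 'U'
        leaf 'J' → 'J'
      → '(D,L,U,J)'
    → '(F,B,(D,L,U,J))'
  → '(K,(F,B,(D,L,U,J)))'
→ '(((E,Y,T),Z),C,(K,(F,B,(D,L,U,J))))'
Final: (((E,Y,T),Z),C,(K,(F,B,(D,L,U,J))));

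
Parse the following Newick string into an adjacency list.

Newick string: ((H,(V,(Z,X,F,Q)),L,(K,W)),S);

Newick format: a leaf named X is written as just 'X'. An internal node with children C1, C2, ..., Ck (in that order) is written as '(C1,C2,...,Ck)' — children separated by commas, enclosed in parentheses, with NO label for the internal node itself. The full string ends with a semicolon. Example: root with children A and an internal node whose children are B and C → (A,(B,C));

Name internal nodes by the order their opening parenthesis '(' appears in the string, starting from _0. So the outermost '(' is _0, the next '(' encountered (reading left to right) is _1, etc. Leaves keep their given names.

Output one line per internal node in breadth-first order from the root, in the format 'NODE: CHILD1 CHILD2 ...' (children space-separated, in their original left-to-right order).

Input: ((H,(V,(Z,X,F,Q)),L,(K,W)),S);
Scanning left-to-right, naming '(' by encounter order:
  pos 0: '(' -> open internal node _0 (depth 1)
  pos 1: '(' -> open internal node _1 (depth 2)
  pos 4: '(' -> open internal node _2 (depth 3)
  pos 7: '(' -> open internal node _3 (depth 4)
  pos 15: ')' -> close internal node _3 (now at depth 3)
  pos 16: ')' -> close internal node _2 (now at depth 2)
  pos 20: '(' -> open internal node _4 (depth 3)
  pos 24: ')' -> close internal node _4 (now at depth 2)
  pos 25: ')' -> close internal node _1 (now at depth 1)
  pos 28: ')' -> close internal node _0 (now at depth 0)
Total internal nodes: 5
BFS adjacency from root:
  _0: _1 S
  _1: H _2 L _4
  _2: V _3
  _4: K W
  _3: Z X F Q

Answer: _0: _1 S
_1: H _2 L _4
_2: V _3
_4: K W
_3: Z X F Q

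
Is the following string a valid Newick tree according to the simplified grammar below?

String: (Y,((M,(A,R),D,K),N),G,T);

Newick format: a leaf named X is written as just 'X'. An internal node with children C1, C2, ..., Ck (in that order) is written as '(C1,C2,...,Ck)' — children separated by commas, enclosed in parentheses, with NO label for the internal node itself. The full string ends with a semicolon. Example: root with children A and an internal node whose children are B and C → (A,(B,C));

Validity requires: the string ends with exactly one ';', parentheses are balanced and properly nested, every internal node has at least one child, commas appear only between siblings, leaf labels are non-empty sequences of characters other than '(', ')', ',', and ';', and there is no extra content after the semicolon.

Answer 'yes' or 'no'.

Answer: yes

Derivation:
Input: (Y,((M,(A,R),D,K),N),G,T);
Paren balance: 4 '(' vs 4 ')' OK
Ends with single ';': True
Full parse: OK
Valid: True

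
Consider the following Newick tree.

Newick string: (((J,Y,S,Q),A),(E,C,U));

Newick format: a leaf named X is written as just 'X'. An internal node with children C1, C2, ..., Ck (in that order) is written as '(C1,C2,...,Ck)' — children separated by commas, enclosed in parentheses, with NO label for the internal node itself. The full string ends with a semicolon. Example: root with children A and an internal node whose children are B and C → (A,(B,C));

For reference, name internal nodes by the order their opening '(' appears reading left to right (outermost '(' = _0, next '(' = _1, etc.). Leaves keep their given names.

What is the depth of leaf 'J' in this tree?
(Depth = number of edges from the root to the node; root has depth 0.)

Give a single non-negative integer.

Newick: (((J,Y,S,Q),A),(E,C,U));
Naming internals by '(' encounter order: outermost '(' = _0, next = _1, ...
Query node: J
Path from root: _0 -> _1 -> _2 -> J
Depth of J: 3 (number of edges from root)

Answer: 3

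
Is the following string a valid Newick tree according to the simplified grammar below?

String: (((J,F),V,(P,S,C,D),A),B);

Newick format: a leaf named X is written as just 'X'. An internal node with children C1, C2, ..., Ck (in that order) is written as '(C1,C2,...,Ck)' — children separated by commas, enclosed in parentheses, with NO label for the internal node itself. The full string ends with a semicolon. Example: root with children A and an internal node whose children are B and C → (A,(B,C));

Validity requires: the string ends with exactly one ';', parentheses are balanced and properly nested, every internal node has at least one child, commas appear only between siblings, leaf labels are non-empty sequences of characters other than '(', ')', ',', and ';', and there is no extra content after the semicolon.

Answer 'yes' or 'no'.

Input: (((J,F),V,(P,S,C,D),A),B);
Paren balance: 4 '(' vs 4 ')' OK
Ends with single ';': True
Full parse: OK
Valid: True

Answer: yes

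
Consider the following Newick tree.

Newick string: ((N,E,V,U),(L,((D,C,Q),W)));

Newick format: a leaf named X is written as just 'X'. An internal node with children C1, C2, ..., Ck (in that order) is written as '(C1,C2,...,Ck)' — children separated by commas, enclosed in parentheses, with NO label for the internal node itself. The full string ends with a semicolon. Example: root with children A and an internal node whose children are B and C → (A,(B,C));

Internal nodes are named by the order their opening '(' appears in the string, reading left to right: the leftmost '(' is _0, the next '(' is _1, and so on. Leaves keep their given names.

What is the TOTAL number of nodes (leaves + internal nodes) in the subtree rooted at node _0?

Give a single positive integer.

Newick: ((N,E,V,U),(L,((D,C,Q),W)));
Locate _0: it is the '(' at position 0 (the 1st '(' reading left to right).
Query: subtree rooted at _0
_0: subtree_size = 1 + 13
  _1: subtree_size = 1 + 4
    N: subtree_size = 1 + 0
    E: subtree_size = 1 + 0
    V: subtree_size = 1 + 0
    U: subtree_size = 1 + 0
  _2: subtree_size = 1 + 7
    L: subtree_size = 1 + 0
    _3: subtree_size = 1 + 5
      _4: subtree_size = 1 + 3
        D: subtree_size = 1 + 0
        C: subtree_size = 1 + 0
        Q: subtree_size = 1 + 0
      W: subtree_size = 1 + 0
Total subtree size of _0: 14

Answer: 14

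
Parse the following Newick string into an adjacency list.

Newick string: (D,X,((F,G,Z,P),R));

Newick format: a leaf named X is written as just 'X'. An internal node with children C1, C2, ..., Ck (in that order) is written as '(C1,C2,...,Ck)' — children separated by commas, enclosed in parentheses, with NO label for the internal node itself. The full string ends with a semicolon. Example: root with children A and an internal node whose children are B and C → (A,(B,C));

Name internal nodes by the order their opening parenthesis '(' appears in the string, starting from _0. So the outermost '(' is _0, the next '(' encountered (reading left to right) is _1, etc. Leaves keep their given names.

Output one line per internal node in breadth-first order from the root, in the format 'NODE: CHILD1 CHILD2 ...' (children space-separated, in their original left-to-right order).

Input: (D,X,((F,G,Z,P),R));
Scanning left-to-right, naming '(' by encounter order:
  pos 0: '(' -> open internal node _0 (depth 1)
  pos 5: '(' -> open internal node _1 (depth 2)
  pos 6: '(' -> open internal node _2 (depth 3)
  pos 14: ')' -> close internal node _2 (now at depth 2)
  pos 17: ')' -> close internal node _1 (now at depth 1)
  pos 18: ')' -> close internal node _0 (now at depth 0)
Total internal nodes: 3
BFS adjacency from root:
  _0: D X _1
  _1: _2 R
  _2: F G Z P

Answer: _0: D X _1
_1: _2 R
_2: F G Z P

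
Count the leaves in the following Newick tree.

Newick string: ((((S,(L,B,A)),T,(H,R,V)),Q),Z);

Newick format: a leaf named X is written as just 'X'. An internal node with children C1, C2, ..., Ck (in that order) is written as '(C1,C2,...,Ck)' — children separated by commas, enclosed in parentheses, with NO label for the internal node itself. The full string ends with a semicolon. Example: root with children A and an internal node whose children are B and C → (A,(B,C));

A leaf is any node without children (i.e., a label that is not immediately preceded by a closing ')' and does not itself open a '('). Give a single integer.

Newick: ((((S,(L,B,A)),T,(H,R,V)),Q),Z);
Scan left-to-right; a leaf is any maximal label run not followed by '(':
  pos 4: leaf 'S' → count = 1
  pos 7: leaf 'L' → count = 2
  pos 9: leaf 'B' → count = 3
  pos 11: leaf 'A' → count = 4
  pos 15: leaf 'T' → count = 5
  pos 18: leaf 'H' → count = 6
  pos 20: leaf 'R' → count = 7
  pos 22: leaf 'V' → count = 8
  pos 26: leaf 'Q' → count = 9
  pos 29: leaf 'Z' → count = 10
Total leaves: 10

Answer: 10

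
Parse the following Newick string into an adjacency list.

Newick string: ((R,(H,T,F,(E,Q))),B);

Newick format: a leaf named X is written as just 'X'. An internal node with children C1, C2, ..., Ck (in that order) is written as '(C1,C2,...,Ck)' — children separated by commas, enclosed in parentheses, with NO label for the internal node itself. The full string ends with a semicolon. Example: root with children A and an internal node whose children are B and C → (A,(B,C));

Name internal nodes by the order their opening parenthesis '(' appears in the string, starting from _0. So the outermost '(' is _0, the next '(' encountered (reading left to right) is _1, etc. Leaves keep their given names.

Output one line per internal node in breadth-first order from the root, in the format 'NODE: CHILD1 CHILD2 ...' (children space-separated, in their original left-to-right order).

Answer: _0: _1 B
_1: R _2
_2: H T F _3
_3: E Q

Derivation:
Input: ((R,(H,T,F,(E,Q))),B);
Scanning left-to-right, naming '(' by encounter order:
  pos 0: '(' -> open internal node _0 (depth 1)
  pos 1: '(' -> open internal node _1 (depth 2)
  pos 4: '(' -> open internal node _2 (depth 3)
  pos 11: '(' -> open internal node _3 (depth 4)
  pos 15: ')' -> close internal node _3 (now at depth 3)
  pos 16: ')' -> close internal node _2 (now at depth 2)
  pos 17: ')' -> close internal node _1 (now at depth 1)
  pos 20: ')' -> close internal node _0 (now at depth 0)
Total internal nodes: 4
BFS adjacency from root:
  _0: _1 B
  _1: R _2
  _2: H T F _3
  _3: E Q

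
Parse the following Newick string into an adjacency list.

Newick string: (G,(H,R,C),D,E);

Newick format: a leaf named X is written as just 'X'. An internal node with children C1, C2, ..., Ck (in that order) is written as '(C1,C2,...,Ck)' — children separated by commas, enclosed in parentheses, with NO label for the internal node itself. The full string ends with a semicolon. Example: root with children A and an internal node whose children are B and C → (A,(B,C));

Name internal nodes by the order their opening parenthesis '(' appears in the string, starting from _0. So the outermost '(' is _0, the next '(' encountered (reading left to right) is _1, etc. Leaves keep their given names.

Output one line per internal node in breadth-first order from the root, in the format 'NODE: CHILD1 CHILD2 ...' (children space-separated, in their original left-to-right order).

Answer: _0: G _1 D E
_1: H R C

Derivation:
Input: (G,(H,R,C),D,E);
Scanning left-to-right, naming '(' by encounter order:
  pos 0: '(' -> open internal node _0 (depth 1)
  pos 3: '(' -> open internal node _1 (depth 2)
  pos 9: ')' -> close internal node _1 (now at depth 1)
  pos 14: ')' -> close internal node _0 (now at depth 0)
Total internal nodes: 2
BFS adjacency from root:
  _0: G _1 D E
  _1: H R C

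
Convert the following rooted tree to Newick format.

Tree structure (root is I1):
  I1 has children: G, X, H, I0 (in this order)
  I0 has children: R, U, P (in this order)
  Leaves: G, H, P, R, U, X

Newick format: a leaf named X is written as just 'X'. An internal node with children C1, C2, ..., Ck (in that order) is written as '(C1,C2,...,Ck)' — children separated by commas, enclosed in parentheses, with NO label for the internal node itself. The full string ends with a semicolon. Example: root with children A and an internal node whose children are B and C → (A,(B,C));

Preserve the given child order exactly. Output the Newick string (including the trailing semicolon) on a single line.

internal I1 with children ['G', 'X', 'H', 'I0']
  leaf 'G' → 'G'
  leaf 'X' → 'X'
  leaf 'H' → 'H'
  internal I0 with children ['R', 'U', 'P']
    leaf 'R' → 'R'
    leaf 'U' → 'U'
    leaf 'P' → 'P'
  → '(R,U,P)'
→ '(G,X,H,(R,U,P))'
Final: (G,X,H,(R,U,P));

Answer: (G,X,H,(R,U,P));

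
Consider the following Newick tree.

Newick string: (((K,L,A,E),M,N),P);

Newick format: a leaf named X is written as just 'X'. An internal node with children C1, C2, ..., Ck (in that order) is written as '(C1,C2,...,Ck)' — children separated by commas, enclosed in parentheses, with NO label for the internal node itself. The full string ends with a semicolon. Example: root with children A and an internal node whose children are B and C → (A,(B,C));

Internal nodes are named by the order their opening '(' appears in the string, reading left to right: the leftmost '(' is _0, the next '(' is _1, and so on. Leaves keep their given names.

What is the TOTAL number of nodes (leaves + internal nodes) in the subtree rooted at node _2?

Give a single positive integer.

Answer: 5

Derivation:
Newick: (((K,L,A,E),M,N),P);
Locate _2: it is the '(' at position 2 (the 3rd '(' reading left to right).
Query: subtree rooted at _2
_2: subtree_size = 1 + 4
  K: subtree_size = 1 + 0
  L: subtree_size = 1 + 0
  A: subtree_size = 1 + 0
  E: subtree_size = 1 + 0
Total subtree size of _2: 5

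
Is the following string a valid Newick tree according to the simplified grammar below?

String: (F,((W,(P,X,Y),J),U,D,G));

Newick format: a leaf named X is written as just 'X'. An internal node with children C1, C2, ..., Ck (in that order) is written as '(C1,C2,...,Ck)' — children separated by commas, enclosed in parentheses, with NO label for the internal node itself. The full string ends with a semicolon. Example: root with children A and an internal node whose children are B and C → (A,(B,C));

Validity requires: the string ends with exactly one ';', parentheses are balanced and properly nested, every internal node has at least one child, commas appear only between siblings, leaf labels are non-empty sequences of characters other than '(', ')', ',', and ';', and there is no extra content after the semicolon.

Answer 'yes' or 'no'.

Answer: yes

Derivation:
Input: (F,((W,(P,X,Y),J),U,D,G));
Paren balance: 4 '(' vs 4 ')' OK
Ends with single ';': True
Full parse: OK
Valid: True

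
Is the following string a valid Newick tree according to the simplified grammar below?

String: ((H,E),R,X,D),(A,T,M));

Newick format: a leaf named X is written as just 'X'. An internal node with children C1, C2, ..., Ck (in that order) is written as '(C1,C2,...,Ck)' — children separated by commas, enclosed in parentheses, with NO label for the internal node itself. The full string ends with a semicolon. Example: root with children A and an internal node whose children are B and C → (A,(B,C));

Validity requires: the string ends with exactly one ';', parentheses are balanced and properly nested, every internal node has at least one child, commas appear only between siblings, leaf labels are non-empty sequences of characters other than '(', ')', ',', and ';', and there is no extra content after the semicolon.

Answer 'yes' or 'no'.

Input: ((H,E),R,X,D),(A,T,M));
Paren balance: 3 '(' vs 4 ')' MISMATCH
Ends with single ';': True
Full parse: FAILS (extra content after tree at pos 13)
Valid: False

Answer: no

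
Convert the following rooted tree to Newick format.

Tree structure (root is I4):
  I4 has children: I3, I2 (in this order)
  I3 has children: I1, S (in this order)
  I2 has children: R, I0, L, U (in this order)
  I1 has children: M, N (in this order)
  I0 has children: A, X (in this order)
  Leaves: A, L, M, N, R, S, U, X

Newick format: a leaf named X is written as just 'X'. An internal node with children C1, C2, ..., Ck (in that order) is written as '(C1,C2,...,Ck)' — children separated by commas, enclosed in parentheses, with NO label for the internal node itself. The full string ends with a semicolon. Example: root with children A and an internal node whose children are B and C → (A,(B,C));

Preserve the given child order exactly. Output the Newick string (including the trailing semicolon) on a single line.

internal I4 with children ['I3', 'I2']
  internal I3 with children ['I1', 'S']
    internal I1 with children ['M', 'N']
      leaf 'M' → 'M'
      leaf 'N' → 'N'
    → '(M,N)'
    leaf 'S' → 'S'
  → '((M,N),S)'
  internal I2 with children ['R', 'I0', 'L', 'U']
    leaf 'R' → 'R'
    internal I0 with children ['A', 'X']
      leaf 'A' → 'A'
      leaf 'X' → 'X'
    → '(A,X)'
    leaf 'L' → 'L'
    leaf 'U' → 'U'
  → '(R,(A,X),L,U)'
→ '(((M,N),S),(R,(A,X),L,U))'
Final: (((M,N),S),(R,(A,X),L,U));

Answer: (((M,N),S),(R,(A,X),L,U));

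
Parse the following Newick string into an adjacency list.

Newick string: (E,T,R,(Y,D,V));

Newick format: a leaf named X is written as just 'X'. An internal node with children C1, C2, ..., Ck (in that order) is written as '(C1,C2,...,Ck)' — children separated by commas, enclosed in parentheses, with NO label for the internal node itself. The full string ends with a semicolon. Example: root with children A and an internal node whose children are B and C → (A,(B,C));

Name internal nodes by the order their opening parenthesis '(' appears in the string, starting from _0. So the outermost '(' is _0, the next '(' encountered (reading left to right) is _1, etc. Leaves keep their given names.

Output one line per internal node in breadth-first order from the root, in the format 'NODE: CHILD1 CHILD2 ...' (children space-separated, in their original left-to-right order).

Input: (E,T,R,(Y,D,V));
Scanning left-to-right, naming '(' by encounter order:
  pos 0: '(' -> open internal node _0 (depth 1)
  pos 7: '(' -> open internal node _1 (depth 2)
  pos 13: ')' -> close internal node _1 (now at depth 1)
  pos 14: ')' -> close internal node _0 (now at depth 0)
Total internal nodes: 2
BFS adjacency from root:
  _0: E T R _1
  _1: Y D V

Answer: _0: E T R _1
_1: Y D V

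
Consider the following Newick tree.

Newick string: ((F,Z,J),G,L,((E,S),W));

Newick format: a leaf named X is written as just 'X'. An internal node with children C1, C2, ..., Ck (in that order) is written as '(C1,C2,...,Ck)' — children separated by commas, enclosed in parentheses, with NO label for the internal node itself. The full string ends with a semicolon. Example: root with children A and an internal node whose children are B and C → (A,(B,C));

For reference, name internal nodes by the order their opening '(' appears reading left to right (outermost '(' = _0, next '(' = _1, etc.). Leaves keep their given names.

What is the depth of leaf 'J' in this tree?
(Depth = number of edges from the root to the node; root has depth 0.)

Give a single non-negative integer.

Newick: ((F,Z,J),G,L,((E,S),W));
Naming internals by '(' encounter order: outermost '(' = _0, next = _1, ...
Query node: J
Path from root: _0 -> _1 -> J
Depth of J: 2 (number of edges from root)

Answer: 2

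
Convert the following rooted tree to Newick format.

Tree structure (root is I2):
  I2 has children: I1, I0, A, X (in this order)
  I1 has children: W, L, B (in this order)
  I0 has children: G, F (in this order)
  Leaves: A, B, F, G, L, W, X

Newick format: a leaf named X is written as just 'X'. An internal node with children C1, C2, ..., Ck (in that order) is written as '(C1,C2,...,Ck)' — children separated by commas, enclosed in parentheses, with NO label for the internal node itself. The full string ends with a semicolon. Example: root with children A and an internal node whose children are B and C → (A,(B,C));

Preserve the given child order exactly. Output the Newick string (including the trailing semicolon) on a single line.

internal I2 with children ['I1', 'I0', 'A', 'X']
  internal I1 with children ['W', 'L', 'B']
    leaf 'W' → 'W'
    leaf 'L' → 'L'
    leaf 'B' → 'B'
  → '(W,L,B)'
  internal I0 with children ['G', 'F']
    leaf 'G' → 'G'
    leaf 'F' → 'F'
  → '(G,F)'
  leaf 'A' → 'A'
  leaf 'X' → 'X'
→ '((W,L,B),(G,F),A,X)'
Final: ((W,L,B),(G,F),A,X);

Answer: ((W,L,B),(G,F),A,X);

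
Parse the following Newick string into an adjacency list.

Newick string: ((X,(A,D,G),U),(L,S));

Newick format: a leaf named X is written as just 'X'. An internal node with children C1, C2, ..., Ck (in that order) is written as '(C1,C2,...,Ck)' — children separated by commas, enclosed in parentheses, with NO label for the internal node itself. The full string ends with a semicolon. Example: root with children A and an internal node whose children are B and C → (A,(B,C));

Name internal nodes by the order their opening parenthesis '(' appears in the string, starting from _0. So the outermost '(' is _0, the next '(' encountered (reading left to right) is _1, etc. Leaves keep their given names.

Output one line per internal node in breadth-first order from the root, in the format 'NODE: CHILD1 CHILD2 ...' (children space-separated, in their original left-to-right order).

Input: ((X,(A,D,G),U),(L,S));
Scanning left-to-right, naming '(' by encounter order:
  pos 0: '(' -> open internal node _0 (depth 1)
  pos 1: '(' -> open internal node _1 (depth 2)
  pos 4: '(' -> open internal node _2 (depth 3)
  pos 10: ')' -> close internal node _2 (now at depth 2)
  pos 13: ')' -> close internal node _1 (now at depth 1)
  pos 15: '(' -> open internal node _3 (depth 2)
  pos 19: ')' -> close internal node _3 (now at depth 1)
  pos 20: ')' -> close internal node _0 (now at depth 0)
Total internal nodes: 4
BFS adjacency from root:
  _0: _1 _3
  _1: X _2 U
  _3: L S
  _2: A D G

Answer: _0: _1 _3
_1: X _2 U
_3: L S
_2: A D G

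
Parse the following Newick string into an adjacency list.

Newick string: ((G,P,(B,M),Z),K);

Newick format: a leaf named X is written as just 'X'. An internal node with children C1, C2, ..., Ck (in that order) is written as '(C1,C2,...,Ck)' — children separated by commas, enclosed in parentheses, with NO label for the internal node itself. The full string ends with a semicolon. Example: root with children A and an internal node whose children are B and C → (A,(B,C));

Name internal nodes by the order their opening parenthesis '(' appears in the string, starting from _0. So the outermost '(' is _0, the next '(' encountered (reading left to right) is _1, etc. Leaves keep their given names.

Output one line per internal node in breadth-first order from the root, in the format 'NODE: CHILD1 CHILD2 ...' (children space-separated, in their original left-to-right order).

Answer: _0: _1 K
_1: G P _2 Z
_2: B M

Derivation:
Input: ((G,P,(B,M),Z),K);
Scanning left-to-right, naming '(' by encounter order:
  pos 0: '(' -> open internal node _0 (depth 1)
  pos 1: '(' -> open internal node _1 (depth 2)
  pos 6: '(' -> open internal node _2 (depth 3)
  pos 10: ')' -> close internal node _2 (now at depth 2)
  pos 13: ')' -> close internal node _1 (now at depth 1)
  pos 16: ')' -> close internal node _0 (now at depth 0)
Total internal nodes: 3
BFS adjacency from root:
  _0: _1 K
  _1: G P _2 Z
  _2: B M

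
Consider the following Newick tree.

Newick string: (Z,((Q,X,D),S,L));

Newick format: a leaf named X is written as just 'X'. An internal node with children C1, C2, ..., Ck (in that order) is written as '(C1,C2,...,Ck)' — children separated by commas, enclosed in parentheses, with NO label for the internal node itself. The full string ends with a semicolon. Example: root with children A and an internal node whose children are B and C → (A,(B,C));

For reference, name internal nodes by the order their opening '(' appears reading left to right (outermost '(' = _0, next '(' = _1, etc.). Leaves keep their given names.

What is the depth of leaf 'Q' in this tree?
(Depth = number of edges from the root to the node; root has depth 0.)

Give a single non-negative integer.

Answer: 3

Derivation:
Newick: (Z,((Q,X,D),S,L));
Naming internals by '(' encounter order: outermost '(' = _0, next = _1, ...
Query node: Q
Path from root: _0 -> _1 -> _2 -> Q
Depth of Q: 3 (number of edges from root)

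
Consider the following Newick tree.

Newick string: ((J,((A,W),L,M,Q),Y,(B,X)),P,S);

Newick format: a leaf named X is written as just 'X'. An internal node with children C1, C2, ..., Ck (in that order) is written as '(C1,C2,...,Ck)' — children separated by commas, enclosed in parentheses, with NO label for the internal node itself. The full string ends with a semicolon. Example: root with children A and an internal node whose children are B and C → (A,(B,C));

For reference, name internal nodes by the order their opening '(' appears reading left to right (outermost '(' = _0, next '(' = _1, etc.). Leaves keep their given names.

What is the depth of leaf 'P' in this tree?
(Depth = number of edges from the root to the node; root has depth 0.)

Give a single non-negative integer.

Answer: 1

Derivation:
Newick: ((J,((A,W),L,M,Q),Y,(B,X)),P,S);
Naming internals by '(' encounter order: outermost '(' = _0, next = _1, ...
Query node: P
Path from root: _0 -> P
Depth of P: 1 (number of edges from root)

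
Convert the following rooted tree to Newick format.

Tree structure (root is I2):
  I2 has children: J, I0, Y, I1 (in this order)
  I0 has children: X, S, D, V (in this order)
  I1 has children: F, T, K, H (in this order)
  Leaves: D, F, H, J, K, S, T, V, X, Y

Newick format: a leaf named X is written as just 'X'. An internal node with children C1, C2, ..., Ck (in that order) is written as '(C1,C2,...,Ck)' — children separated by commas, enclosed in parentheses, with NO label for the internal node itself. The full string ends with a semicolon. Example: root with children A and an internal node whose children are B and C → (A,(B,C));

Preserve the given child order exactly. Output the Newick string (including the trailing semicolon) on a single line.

Answer: (J,(X,S,D,V),Y,(F,T,K,H));

Derivation:
internal I2 with children ['J', 'I0', 'Y', 'I1']
  leaf 'J' → 'J'
  internal I0 with children ['X', 'S', 'D', 'V']
    leaf 'X' → 'X'
    leaf 'S' → 'S'
    leaf 'D' → 'D'
    leaf 'V' → 'V'
  → '(X,S,D,V)'
  leaf 'Y' → 'Y'
  internal I1 with children ['F', 'T', 'K', 'H']
    leaf 'F' → 'F'
    leaf 'T' → 'T'
    leaf 'K' → 'K'
    leaf 'H' → 'H'
  → '(F,T,K,H)'
→ '(J,(X,S,D,V),Y,(F,T,K,H))'
Final: (J,(X,S,D,V),Y,(F,T,K,H));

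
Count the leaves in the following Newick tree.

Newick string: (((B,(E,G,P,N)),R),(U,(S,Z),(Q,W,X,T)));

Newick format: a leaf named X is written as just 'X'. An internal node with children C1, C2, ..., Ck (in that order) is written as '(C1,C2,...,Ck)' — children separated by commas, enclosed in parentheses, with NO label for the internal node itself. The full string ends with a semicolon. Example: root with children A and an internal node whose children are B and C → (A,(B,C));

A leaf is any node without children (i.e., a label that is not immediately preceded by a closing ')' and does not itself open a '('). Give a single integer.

Newick: (((B,(E,G,P,N)),R),(U,(S,Z),(Q,W,X,T)));
Scan left-to-right; a leaf is any maximal label run not followed by '(':
  pos 3: leaf 'B' → count = 1
  pos 6: leaf 'E' → count = 2
  pos 8: leaf 'G' → count = 3
  pos 10: leaf 'P' → count = 4
  pos 12: leaf 'N' → count = 5
  pos 16: leaf 'R' → count = 6
  pos 20: leaf 'U' → count = 7
  pos 23: leaf 'S' → count = 8
  pos 25: leaf 'Z' → count = 9
  pos 29: leaf 'Q' → count = 10
  pos 31: leaf 'W' → count = 11
  pos 33: leaf 'X' → count = 12
  pos 35: leaf 'T' → count = 13
Total leaves: 13

Answer: 13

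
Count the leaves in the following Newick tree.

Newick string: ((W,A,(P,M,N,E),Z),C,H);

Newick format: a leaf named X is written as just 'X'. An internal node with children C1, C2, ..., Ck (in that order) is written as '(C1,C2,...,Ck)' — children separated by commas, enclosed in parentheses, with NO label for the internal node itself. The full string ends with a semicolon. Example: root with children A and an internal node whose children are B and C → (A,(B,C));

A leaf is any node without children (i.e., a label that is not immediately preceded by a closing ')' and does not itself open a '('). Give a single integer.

Answer: 9

Derivation:
Newick: ((W,A,(P,M,N,E),Z),C,H);
Scan left-to-right; a leaf is any maximal label run not followed by '(':
  pos 2: leaf 'W' → count = 1
  pos 4: leaf 'A' → count = 2
  pos 7: leaf 'P' → count = 3
  pos 9: leaf 'M' → count = 4
  pos 11: leaf 'N' → count = 5
  pos 13: leaf 'E' → count = 6
  pos 16: leaf 'Z' → count = 7
  pos 19: leaf 'C' → count = 8
  pos 21: leaf 'H' → count = 9
Total leaves: 9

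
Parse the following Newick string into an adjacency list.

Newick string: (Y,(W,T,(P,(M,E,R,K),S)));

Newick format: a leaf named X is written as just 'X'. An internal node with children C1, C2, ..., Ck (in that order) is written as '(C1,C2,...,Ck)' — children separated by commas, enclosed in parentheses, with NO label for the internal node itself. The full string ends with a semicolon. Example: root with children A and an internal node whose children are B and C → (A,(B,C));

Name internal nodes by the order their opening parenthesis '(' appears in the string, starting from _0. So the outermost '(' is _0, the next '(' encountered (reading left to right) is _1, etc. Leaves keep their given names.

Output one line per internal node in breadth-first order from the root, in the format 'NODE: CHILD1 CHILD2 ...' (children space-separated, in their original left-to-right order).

Answer: _0: Y _1
_1: W T _2
_2: P _3 S
_3: M E R K

Derivation:
Input: (Y,(W,T,(P,(M,E,R,K),S)));
Scanning left-to-right, naming '(' by encounter order:
  pos 0: '(' -> open internal node _0 (depth 1)
  pos 3: '(' -> open internal node _1 (depth 2)
  pos 8: '(' -> open internal node _2 (depth 3)
  pos 11: '(' -> open internal node _3 (depth 4)
  pos 19: ')' -> close internal node _3 (now at depth 3)
  pos 22: ')' -> close internal node _2 (now at depth 2)
  pos 23: ')' -> close internal node _1 (now at depth 1)
  pos 24: ')' -> close internal node _0 (now at depth 0)
Total internal nodes: 4
BFS adjacency from root:
  _0: Y _1
  _1: W T _2
  _2: P _3 S
  _3: M E R K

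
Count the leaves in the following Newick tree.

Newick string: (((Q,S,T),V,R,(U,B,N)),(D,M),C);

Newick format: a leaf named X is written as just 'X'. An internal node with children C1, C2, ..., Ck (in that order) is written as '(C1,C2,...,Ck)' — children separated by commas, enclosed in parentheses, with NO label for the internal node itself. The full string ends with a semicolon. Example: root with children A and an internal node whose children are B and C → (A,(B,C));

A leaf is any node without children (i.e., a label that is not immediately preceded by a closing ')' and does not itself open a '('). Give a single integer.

Answer: 11

Derivation:
Newick: (((Q,S,T),V,R,(U,B,N)),(D,M),C);
Scan left-to-right; a leaf is any maximal label run not followed by '(':
  pos 3: leaf 'Q' → count = 1
  pos 5: leaf 'S' → count = 2
  pos 7: leaf 'T' → count = 3
  pos 10: leaf 'V' → count = 4
  pos 12: leaf 'R' → count = 5
  pos 15: leaf 'U' → count = 6
  pos 17: leaf 'B' → count = 7
  pos 19: leaf 'N' → count = 8
  pos 24: leaf 'D' → count = 9
  pos 26: leaf 'M' → count = 10
  pos 29: leaf 'C' → count = 11
Total leaves: 11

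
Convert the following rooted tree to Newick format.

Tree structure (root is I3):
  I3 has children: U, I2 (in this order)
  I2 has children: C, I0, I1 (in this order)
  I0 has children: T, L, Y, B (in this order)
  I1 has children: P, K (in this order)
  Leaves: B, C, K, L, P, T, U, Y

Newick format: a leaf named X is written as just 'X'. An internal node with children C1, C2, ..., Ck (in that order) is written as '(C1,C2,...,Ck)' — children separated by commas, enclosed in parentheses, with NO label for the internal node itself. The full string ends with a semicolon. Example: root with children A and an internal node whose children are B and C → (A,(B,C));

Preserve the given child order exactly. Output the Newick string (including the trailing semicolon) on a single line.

internal I3 with children ['U', 'I2']
  leaf 'U' → 'U'
  internal I2 with children ['C', 'I0', 'I1']
    leaf 'C' → 'C'
    internal I0 with children ['T', 'L', 'Y', 'B']
      leaf 'T' → 'T'
      leaf 'L' → 'L'
      leaf 'Y' → 'Y'
      leaf 'B' → 'B'
    → '(T,L,Y,B)'
    internal I1 with children ['P', 'K']
      leaf 'P' → 'P'
      leaf 'K' → 'K'
    → '(P,K)'
  → '(C,(T,L,Y,B),(P,K))'
→ '(U,(C,(T,L,Y,B),(P,K)))'
Final: (U,(C,(T,L,Y,B),(P,K)));

Answer: (U,(C,(T,L,Y,B),(P,K)));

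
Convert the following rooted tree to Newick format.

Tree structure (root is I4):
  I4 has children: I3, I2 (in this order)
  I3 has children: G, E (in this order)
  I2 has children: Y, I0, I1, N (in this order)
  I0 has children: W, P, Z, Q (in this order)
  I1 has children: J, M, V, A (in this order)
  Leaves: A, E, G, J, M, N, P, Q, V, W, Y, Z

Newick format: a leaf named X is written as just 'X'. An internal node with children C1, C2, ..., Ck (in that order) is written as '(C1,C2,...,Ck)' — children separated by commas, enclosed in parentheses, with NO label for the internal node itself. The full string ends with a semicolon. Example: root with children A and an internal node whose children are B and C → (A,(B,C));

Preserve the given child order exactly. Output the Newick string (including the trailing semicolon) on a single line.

internal I4 with children ['I3', 'I2']
  internal I3 with children ['G', 'E']
    leaf 'G' → 'G'
    leaf 'E' → 'E'
  → '(G,E)'
  internal I2 with children ['Y', 'I0', 'I1', 'N']
    leaf 'Y' → 'Y'
    internal I0 with children ['W', 'P', 'Z', 'Q']
      leaf 'W' → 'W'
      leaf 'P' → 'P'
      leaf 'Z' → 'Z'
      leaf 'Q' → 'Q'
    → '(W,P,Z,Q)'
    internal I1 with children ['J', 'M', 'V', 'A']
      leaf 'J' → 'J'
      leaf 'M' → 'M'
      leaf 'V' → 'V'
      leaf 'A' → 'A'
    → '(J,M,V,A)'
    leaf 'N' → 'N'
  → '(Y,(W,P,Z,Q),(J,M,V,A),N)'
→ '((G,E),(Y,(W,P,Z,Q),(J,M,V,A),N))'
Final: ((G,E),(Y,(W,P,Z,Q),(J,M,V,A),N));

Answer: ((G,E),(Y,(W,P,Z,Q),(J,M,V,A),N));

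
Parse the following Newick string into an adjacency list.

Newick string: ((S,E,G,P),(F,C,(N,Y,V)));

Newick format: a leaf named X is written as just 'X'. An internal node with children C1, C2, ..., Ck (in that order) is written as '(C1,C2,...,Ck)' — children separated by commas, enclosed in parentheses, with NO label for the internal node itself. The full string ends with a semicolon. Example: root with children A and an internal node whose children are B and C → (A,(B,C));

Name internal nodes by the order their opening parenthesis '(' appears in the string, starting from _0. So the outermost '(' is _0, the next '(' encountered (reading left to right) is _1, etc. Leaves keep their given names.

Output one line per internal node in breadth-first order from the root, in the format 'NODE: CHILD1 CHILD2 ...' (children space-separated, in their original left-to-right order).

Input: ((S,E,G,P),(F,C,(N,Y,V)));
Scanning left-to-right, naming '(' by encounter order:
  pos 0: '(' -> open internal node _0 (depth 1)
  pos 1: '(' -> open internal node _1 (depth 2)
  pos 9: ')' -> close internal node _1 (now at depth 1)
  pos 11: '(' -> open internal node _2 (depth 2)
  pos 16: '(' -> open internal node _3 (depth 3)
  pos 22: ')' -> close internal node _3 (now at depth 2)
  pos 23: ')' -> close internal node _2 (now at depth 1)
  pos 24: ')' -> close internal node _0 (now at depth 0)
Total internal nodes: 4
BFS adjacency from root:
  _0: _1 _2
  _1: S E G P
  _2: F C _3
  _3: N Y V

Answer: _0: _1 _2
_1: S E G P
_2: F C _3
_3: N Y V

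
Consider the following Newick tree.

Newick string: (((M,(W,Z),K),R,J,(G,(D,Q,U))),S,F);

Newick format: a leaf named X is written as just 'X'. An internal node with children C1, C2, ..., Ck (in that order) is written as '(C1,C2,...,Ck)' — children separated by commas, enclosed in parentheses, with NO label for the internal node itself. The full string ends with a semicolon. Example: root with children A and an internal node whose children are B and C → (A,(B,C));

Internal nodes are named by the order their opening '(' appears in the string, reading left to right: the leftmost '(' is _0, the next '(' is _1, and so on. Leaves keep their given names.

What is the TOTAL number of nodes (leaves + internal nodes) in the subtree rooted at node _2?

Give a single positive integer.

Answer: 6

Derivation:
Newick: (((M,(W,Z),K),R,J,(G,(D,Q,U))),S,F);
Locate _2: it is the '(' at position 2 (the 3rd '(' reading left to right).
Query: subtree rooted at _2
_2: subtree_size = 1 + 5
  M: subtree_size = 1 + 0
  _3: subtree_size = 1 + 2
    W: subtree_size = 1 + 0
    Z: subtree_size = 1 + 0
  K: subtree_size = 1 + 0
Total subtree size of _2: 6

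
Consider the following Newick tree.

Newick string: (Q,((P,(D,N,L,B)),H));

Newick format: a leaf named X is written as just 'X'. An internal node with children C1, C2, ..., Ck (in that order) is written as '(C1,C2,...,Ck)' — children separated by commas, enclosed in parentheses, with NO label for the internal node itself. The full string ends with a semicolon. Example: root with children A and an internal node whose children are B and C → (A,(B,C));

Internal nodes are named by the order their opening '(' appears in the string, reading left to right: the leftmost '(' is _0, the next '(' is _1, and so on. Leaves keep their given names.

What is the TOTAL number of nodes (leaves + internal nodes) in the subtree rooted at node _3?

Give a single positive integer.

Answer: 5

Derivation:
Newick: (Q,((P,(D,N,L,B)),H));
Locate _3: it is the '(' at position 7 (the 4th '(' reading left to right).
Query: subtree rooted at _3
_3: subtree_size = 1 + 4
  D: subtree_size = 1 + 0
  N: subtree_size = 1 + 0
  L: subtree_size = 1 + 0
  B: subtree_size = 1 + 0
Total subtree size of _3: 5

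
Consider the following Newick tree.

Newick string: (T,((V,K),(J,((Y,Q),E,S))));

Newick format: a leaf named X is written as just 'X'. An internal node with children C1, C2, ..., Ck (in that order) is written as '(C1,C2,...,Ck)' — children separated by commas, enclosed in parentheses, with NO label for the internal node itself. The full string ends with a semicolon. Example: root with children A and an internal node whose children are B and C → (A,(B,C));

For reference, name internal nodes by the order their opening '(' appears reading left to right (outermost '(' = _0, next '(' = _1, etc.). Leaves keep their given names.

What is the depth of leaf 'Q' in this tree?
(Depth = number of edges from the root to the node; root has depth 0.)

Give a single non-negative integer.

Answer: 5

Derivation:
Newick: (T,((V,K),(J,((Y,Q),E,S))));
Naming internals by '(' encounter order: outermost '(' = _0, next = _1, ...
Query node: Q
Path from root: _0 -> _1 -> _3 -> _4 -> _5 -> Q
Depth of Q: 5 (number of edges from root)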